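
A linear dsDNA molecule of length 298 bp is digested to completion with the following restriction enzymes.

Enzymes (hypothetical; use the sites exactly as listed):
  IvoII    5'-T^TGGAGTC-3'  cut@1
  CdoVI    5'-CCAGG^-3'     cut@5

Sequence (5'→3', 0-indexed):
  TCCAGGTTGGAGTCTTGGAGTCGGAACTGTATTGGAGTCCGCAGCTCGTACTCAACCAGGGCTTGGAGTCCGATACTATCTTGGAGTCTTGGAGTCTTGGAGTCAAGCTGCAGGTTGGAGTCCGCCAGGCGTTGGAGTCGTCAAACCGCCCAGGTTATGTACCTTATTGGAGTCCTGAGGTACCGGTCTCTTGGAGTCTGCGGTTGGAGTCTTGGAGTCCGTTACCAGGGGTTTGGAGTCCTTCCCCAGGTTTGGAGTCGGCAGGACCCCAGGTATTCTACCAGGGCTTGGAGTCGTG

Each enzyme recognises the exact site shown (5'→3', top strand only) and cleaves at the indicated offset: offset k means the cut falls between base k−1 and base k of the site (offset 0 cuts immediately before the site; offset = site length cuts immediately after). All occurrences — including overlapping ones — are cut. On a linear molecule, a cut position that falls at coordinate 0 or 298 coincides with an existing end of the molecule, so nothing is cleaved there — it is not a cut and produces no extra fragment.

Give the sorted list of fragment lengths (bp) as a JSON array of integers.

[1,2,3,3,3,4,6,8,8,8,8,10,12,13,13,14,17,17,17,18,18,21,22,24,28]

Site scan:
  IvoII TTGGAGTC/1: at [6, 14, 31, 62, 80, 88, 96, 114, 131, 166, 190, 203, 211, 232, 251, 287] ⇒ [7, 15, 32, 63, 81, 89, 97, 115, 132, 167, 191, 204, 212, 233, 252, 288]
  CdoVI CCAGG/5: at [1, 55, 124, 149, 224, 245, 268, 280] ⇒ [6, 60, 129, 154, 229, 250, 273, 285]

All cut coordinates (distinct, sorted): [6, 7, 15, 32, 60, 63, 81, 89, 97, 115, 129, 132, 154, 167, 191, 204, 212, 229, 233, 250, 252, 273, 285, 288]

Fragment lengths:
  [0,6): 6 bp
  [6,7): 1 bp
  [7,15): 8 bp
  [15,32): 17 bp
  [32,60): 28 bp
  [60,63): 3 bp
  [63,81): 18 bp
  [81,89): 8 bp
  [89,97): 8 bp
  [97,115): 18 bp
  [115,129): 14 bp
  [129,132): 3 bp
  [132,154): 22 bp
  [154,167): 13 bp
  [167,191): 24 bp
  [191,204): 13 bp
  [204,212): 8 bp
  [212,229): 17 bp
  [229,233): 4 bp
  [233,250): 17 bp
  [250,252): 2 bp
  [252,273): 21 bp
  [273,285): 12 bp
  [285,288): 3 bp
  [288,298): 10 bp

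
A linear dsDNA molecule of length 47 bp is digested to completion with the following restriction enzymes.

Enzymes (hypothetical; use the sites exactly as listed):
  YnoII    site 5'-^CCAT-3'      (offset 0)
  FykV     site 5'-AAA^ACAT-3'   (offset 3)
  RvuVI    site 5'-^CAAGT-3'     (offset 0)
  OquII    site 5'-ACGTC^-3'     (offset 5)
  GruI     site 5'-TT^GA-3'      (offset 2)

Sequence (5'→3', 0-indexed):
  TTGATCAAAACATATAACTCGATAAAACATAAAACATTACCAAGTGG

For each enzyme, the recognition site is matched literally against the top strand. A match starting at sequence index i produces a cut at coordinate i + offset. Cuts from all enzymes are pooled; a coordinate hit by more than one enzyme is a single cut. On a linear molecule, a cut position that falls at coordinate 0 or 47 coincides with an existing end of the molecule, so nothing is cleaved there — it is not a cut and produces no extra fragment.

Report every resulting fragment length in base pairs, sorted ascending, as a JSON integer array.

Scan for sites:
  YnoII (CCAT, off=0): no sites
  FykV AAAACAT/3: at [6, 23, 30] ⇒ [9, 26, 33]
  RvuVI CAAGT/0: at [40] ⇒ [40]
  OquII (ACGTC, off=5): no sites
  GruI TTGA/2: at [0] ⇒ [2]

Pooled cuts: [2, 9, 26, 33, 40]

Fragment lengths:
  [0,2): 2 bp
  [2,9): 7 bp
  [9,26): 17 bp
  [26,33): 7 bp
  [33,40): 7 bp
  [40,47): 7 bp

[2,7,7,7,7,17]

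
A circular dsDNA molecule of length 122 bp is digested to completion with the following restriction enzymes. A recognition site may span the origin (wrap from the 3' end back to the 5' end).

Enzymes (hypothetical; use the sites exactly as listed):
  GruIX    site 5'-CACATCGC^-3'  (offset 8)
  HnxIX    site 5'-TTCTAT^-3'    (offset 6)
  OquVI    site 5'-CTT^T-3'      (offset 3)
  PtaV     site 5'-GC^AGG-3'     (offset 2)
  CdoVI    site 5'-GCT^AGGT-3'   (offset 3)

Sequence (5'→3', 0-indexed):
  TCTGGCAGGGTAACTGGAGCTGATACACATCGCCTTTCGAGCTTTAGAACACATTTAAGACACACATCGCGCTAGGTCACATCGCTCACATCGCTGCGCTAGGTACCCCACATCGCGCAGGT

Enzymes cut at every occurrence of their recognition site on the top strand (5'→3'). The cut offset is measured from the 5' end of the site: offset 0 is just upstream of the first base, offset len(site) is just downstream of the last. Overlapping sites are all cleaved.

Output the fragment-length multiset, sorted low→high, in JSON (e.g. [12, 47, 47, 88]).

Per-enzyme occurrences:
  GruIX CACATCGC/8: at [25, 62, 77, 86, 108] ⇒ [33, 70, 85, 94, 116]
  HnxIX (TTCTAT, off=6): no sites
  OquVI CTTT/3: at [33, 41] ⇒ [36, 44]
  PtaV GCAGG/2: at [4, 116] ⇒ [6, 118]
  CdoVI GCTAGGT/3: at [70, 97] ⇒ [73, 100]

All cut coordinates (distinct, sorted): [6, 33, 36, 44, 70, 73, 85, 94, 100, 116, 118]

Fragment lengths:
  6→33: 27 bp
  33→36: 3 bp
  36→44: 8 bp
  44→70: 26 bp
  70→73: 3 bp
  73→85: 12 bp
  85→94: 9 bp
  94→100: 6 bp
  100→116: 16 bp
  116→118: 2 bp
  118→6 (wrap): 122-118+6 = 10 bp

[2,3,3,6,8,9,10,12,16,26,27]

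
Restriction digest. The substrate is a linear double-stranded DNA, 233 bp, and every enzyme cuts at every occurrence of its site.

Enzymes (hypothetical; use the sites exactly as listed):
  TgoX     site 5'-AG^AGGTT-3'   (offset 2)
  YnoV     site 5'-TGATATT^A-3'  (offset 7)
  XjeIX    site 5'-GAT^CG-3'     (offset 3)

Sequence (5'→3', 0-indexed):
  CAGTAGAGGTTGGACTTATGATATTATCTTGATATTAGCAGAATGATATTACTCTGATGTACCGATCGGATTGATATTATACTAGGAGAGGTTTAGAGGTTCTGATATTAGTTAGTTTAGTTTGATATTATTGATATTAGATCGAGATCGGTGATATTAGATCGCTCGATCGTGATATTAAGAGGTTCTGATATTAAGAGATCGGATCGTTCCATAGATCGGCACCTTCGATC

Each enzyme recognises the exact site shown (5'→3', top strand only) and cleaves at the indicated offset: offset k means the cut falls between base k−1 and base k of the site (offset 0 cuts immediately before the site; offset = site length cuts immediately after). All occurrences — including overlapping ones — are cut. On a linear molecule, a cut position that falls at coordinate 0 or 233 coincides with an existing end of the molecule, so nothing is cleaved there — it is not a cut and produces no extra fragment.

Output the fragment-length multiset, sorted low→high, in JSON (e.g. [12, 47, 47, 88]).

Per-enzyme occurrences:
  TgoX (AGAGGTT, off=2): starts [4, 86, 94, 180] → cuts [6, 88, 96, 182]
  YnoV (TGATATTA, off=7): starts [18, 29, 43, 71, 102, 122, 131, 151, 172, 188] → cuts [25, 36, 50, 78, 109, 129, 138, 158, 179, 195]
  XjeIX (GATCG, off=3): starts [63, 139, 145, 159, 167, 199, 204, 216] → cuts [66, 142, 148, 162, 170, 202, 207, 219]

All cut coordinates (distinct, sorted): [6, 25, 36, 50, 66, 78, 88, 96, 109, 129, 138, 142, 148, 158, 162, 170, 179, 182, 195, 202, 207, 219]

Fragments:
  [0,6): 6 bp
  [6,25): 19 bp
  [25,36): 11 bp
  [36,50): 14 bp
  [50,66): 16 bp
  [66,78): 12 bp
  [78,88): 10 bp
  [88,96): 8 bp
  [96,109): 13 bp
  [109,129): 20 bp
  [129,138): 9 bp
  [138,142): 4 bp
  [142,148): 6 bp
  [148,158): 10 bp
  [158,162): 4 bp
  [162,170): 8 bp
  [170,179): 9 bp
  [179,182): 3 bp
  [182,195): 13 bp
  [195,202): 7 bp
  [202,207): 5 bp
  [207,219): 12 bp
  [219,233): 14 bp

[3,4,4,5,6,6,7,8,8,9,9,10,10,11,12,12,13,13,14,14,16,19,20]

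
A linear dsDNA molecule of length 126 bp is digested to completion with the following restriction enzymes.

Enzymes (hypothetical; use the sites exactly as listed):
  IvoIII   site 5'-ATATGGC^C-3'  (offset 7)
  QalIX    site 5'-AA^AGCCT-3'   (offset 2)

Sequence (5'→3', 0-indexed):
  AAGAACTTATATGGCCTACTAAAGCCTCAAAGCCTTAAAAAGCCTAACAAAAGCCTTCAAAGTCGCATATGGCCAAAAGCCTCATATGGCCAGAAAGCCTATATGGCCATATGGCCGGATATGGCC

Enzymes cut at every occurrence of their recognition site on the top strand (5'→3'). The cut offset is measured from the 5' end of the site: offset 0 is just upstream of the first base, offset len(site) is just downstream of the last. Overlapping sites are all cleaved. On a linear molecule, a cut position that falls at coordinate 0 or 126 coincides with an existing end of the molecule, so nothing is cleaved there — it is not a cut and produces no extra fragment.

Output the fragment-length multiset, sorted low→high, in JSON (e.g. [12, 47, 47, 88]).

[1,4,5,7,8,8,10,10,11,12,13,15,22]

Scan for sites:
  IvoIII (ATATGGCC, off=7): starts [8, 66, 83, 100, 108, 118] → cuts [15, 73, 90, 107, 115, 125]
  QalIX (AAAGCCT, off=2): starts [20, 28, 38, 49, 75, 93] → cuts [22, 30, 40, 51, 77, 95]

All cut coordinates (distinct, sorted): [15, 22, 30, 40, 51, 73, 77, 90, 95, 107, 115, 125]

Fragments:
  [0,15): 15 bp
  [15,22): 7 bp
  [22,30): 8 bp
  [30,40): 10 bp
  [40,51): 11 bp
  [51,73): 22 bp
  [73,77): 4 bp
  [77,90): 13 bp
  [90,95): 5 bp
  [95,107): 12 bp
  [107,115): 8 bp
  [115,125): 10 bp
  [125,126): 1 bp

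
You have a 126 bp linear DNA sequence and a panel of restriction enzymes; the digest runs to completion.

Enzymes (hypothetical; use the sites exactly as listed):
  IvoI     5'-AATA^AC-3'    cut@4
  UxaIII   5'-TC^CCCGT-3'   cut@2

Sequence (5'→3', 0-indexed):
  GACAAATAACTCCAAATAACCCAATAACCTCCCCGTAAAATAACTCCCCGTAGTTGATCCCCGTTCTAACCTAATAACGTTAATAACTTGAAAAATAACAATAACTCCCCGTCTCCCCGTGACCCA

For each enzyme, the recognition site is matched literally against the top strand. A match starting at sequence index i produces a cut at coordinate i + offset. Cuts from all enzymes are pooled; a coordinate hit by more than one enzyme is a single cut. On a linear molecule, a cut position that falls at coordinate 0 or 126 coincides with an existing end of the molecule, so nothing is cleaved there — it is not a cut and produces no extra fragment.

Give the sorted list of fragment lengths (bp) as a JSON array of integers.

[4,4,5,6,8,8,8,9,10,11,11,12,13,17]

Scan for sites:
  IvoI AATAAC/4: at [4, 14, 22, 38, 72, 81, 93, 99] ⇒ [8, 18, 26, 42, 76, 85, 97, 103]
  UxaIII TCCCCGT/2: at [29, 44, 57, 105, 113] ⇒ [31, 46, 59, 107, 115]

All cut coordinates (distinct, sorted): [8, 18, 26, 31, 42, 46, 59, 76, 85, 97, 103, 107, 115]

Fragments:
  [0,8): 8 bp
  [8,18): 10 bp
  [18,26): 8 bp
  [26,31): 5 bp
  [31,42): 11 bp
  [42,46): 4 bp
  [46,59): 13 bp
  [59,76): 17 bp
  [76,85): 9 bp
  [85,97): 12 bp
  [97,103): 6 bp
  [103,107): 4 bp
  [107,115): 8 bp
  [115,126): 11 bp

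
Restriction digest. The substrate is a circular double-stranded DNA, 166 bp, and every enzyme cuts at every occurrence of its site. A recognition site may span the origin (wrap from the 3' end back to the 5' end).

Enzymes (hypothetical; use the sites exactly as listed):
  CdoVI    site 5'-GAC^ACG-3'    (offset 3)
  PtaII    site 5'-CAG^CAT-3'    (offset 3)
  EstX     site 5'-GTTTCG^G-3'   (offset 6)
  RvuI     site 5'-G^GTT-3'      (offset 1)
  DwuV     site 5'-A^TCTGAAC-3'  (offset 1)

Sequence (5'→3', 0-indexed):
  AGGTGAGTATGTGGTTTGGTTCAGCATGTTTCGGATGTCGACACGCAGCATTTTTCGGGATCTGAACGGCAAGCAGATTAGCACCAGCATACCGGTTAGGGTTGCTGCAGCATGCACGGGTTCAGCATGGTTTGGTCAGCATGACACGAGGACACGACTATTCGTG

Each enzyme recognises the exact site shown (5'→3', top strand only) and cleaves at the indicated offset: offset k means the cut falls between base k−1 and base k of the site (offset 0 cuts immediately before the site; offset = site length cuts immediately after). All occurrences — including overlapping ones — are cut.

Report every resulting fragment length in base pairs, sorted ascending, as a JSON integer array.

Per-enzyme occurrences:
  CdoVI (GACACG, off=3): starts [39, 142, 150] → cuts [42, 145, 153]
  PtaII (CAGCAT, off=3): starts [21, 45, 84, 107, 122, 136] → cuts [24, 48, 87, 110, 125, 139]
  EstX (GTTTCGG, off=6): starts [27] → cuts [33]
  RvuI (GGTT, off=1): starts [12, 17, 93, 99, 118, 128] → cuts [13, 18, 94, 100, 119, 129]
  DwuV (ATCTGAAC, off=1): starts [59] → cuts [60]

All cut coordinates (distinct, sorted): [13, 18, 24, 33, 42, 48, 60, 87, 94, 100, 110, 119, 125, 129, 139, 145, 153]

Fragments:
  13→18: 5 bp
  18→24: 6 bp
  24→33: 9 bp
  33→42: 9 bp
  42→48: 6 bp
  48→60: 12 bp
  60→87: 27 bp
  87→94: 7 bp
  94→100: 6 bp
  100→110: 10 bp
  110→119: 9 bp
  119→125: 6 bp
  125→129: 4 bp
  129→139: 10 bp
  139→145: 6 bp
  145→153: 8 bp
  153→13 (wrap): 166-153+13 = 26 bp

[4,5,6,6,6,6,6,7,8,9,9,9,10,10,12,26,27]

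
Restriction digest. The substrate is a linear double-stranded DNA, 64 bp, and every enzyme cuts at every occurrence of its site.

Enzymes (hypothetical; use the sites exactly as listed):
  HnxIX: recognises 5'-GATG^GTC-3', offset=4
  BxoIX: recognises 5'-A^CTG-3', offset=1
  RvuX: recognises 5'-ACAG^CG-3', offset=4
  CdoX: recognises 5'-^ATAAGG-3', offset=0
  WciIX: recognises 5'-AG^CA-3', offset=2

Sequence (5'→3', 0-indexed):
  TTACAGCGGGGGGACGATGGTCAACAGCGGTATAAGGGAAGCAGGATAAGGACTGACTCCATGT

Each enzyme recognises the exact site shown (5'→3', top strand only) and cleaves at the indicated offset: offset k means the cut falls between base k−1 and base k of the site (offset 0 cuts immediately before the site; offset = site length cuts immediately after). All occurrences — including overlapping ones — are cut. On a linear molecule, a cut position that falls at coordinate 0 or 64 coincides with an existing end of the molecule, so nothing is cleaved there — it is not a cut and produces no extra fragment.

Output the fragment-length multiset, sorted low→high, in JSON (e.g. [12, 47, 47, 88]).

[4,4,6,7,8,10,12,13]

Per-enzyme occurrences:
  HnxIX GATGGTC/4: at [15] ⇒ [19]
  BxoIX ACTG/1: at [51] ⇒ [52]
  RvuX ACAGCG/4: at [2, 23] ⇒ [6, 27]
  CdoX ATAAGG/0: at [31, 45] ⇒ [31, 45]
  WciIX AGCA/2: at [39] ⇒ [41]

All cut coordinates (distinct, sorted): [6, 19, 27, 31, 41, 45, 52]

Fragment lengths:
  [0,6): 6 bp
  [6,19): 13 bp
  [19,27): 8 bp
  [27,31): 4 bp
  [31,41): 10 bp
  [41,45): 4 bp
  [45,52): 7 bp
  [52,64): 12 bp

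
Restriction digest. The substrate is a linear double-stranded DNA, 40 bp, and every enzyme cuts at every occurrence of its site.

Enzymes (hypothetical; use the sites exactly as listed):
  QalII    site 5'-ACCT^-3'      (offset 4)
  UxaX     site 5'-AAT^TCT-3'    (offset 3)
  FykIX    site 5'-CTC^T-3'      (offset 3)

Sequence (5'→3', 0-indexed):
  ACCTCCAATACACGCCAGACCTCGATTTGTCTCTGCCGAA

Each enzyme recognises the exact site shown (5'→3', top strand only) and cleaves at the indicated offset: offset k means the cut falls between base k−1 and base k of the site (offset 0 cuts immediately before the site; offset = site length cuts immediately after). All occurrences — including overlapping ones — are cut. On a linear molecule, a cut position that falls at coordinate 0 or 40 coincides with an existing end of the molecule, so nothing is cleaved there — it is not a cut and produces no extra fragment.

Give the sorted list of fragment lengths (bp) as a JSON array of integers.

[4,7,11,18]

Per-enzyme occurrences:
  QalII (ACCT, off=4): starts [0, 18] → cuts [4, 22]
  UxaX (AATTCT, off=3): no sites
  FykIX (CTCT, off=3): starts [30] → cuts [33]

All cut coordinates (distinct, sorted): [4, 22, 33]

Fragment lengths:
  [0,4): 4 bp
  [4,22): 18 bp
  [22,33): 11 bp
  [33,40): 7 bp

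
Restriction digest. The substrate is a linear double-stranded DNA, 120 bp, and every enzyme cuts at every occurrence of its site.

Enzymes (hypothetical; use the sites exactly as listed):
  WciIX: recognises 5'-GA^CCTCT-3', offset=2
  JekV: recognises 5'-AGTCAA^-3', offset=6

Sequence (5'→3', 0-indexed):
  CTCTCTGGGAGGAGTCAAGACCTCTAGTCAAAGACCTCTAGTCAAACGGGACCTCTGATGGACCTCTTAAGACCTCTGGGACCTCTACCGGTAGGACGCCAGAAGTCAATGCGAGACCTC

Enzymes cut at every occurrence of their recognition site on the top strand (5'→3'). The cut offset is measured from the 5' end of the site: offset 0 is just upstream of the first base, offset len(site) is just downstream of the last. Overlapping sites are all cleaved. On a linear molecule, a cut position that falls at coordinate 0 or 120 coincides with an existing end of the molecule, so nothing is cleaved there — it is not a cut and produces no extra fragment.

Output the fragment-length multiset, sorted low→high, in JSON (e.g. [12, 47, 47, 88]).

[2,3,6,9,10,11,11,11,11,18,28]

Site scan:
  WciIX (GACCTCT, off=2): starts [18, 32, 49, 60, 70, 79] → cuts [20, 34, 51, 62, 72, 81]
  JekV (AGTCAA, off=6): starts [12, 25, 39, 103] → cuts [18, 31, 45, 109]

All cut coordinates (distinct, sorted): [18, 20, 31, 34, 45, 51, 62, 72, 81, 109]

Fragment lengths:
  [0,18): 18 bp
  [18,20): 2 bp
  [20,31): 11 bp
  [31,34): 3 bp
  [34,45): 11 bp
  [45,51): 6 bp
  [51,62): 11 bp
  [62,72): 10 bp
  [72,81): 9 bp
  [81,109): 28 bp
  [109,120): 11 bp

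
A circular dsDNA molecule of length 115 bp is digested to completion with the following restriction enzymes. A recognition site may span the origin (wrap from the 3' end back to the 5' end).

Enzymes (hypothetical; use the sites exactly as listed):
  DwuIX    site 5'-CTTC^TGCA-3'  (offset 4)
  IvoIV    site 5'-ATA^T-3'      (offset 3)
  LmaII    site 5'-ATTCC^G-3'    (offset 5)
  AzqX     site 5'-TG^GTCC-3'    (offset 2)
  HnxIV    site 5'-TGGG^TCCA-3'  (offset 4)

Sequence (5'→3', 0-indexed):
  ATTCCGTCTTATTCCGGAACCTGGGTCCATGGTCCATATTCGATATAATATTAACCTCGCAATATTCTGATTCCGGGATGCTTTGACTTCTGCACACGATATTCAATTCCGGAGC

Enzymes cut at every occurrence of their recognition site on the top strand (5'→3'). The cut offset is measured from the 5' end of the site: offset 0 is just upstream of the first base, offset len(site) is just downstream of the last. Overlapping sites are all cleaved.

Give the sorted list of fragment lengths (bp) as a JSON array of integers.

Site scan:
  DwuIX (CTTCTGCA, off=4): starts [86] → cuts [90]
  IvoIV (ATAT, off=3): starts [35, 42, 47, 61, 98] → cuts [38, 45, 50, 64, 101]
  LmaII (ATTCCG, off=5): starts [0, 10, 69, 105] → cuts [5, 15, 74, 110]
  AzqX (TGGTCC, off=2): starts [29] → cuts [31]
  HnxIV (TGGGTCCA, off=4): starts [21] → cuts [25]

All cut coordinates (distinct, sorted): [5, 15, 25, 31, 38, 45, 50, 64, 74, 90, 101, 110]

Fragments:
  5→15: 10 bp
  15→25: 10 bp
  25→31: 6 bp
  31→38: 7 bp
  38→45: 7 bp
  45→50: 5 bp
  50→64: 14 bp
  64→74: 10 bp
  74→90: 16 bp
  90→101: 11 bp
  101→110: 9 bp
  110→5 (wrap): 115-110+5 = 10 bp

[5,6,7,7,9,10,10,10,10,11,14,16]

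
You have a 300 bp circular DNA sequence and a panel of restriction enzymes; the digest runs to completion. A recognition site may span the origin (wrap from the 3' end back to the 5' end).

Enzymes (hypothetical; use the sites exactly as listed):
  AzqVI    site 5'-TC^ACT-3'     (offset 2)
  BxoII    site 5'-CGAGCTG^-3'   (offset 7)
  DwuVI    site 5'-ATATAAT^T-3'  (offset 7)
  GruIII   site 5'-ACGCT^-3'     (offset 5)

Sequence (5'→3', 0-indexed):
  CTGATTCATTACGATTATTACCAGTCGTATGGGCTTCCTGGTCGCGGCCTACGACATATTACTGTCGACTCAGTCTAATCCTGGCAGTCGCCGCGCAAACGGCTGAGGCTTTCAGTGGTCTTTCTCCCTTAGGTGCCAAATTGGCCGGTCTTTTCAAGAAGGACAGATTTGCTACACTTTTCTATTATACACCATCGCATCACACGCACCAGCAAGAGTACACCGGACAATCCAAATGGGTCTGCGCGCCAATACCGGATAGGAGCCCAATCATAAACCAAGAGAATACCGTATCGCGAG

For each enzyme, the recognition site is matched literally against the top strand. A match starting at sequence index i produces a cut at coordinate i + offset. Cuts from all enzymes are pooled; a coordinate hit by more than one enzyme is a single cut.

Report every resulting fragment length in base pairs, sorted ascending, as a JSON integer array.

Scan for sites:
  AzqVI (TCACT, off=2): no sites
  BxoII CGAGCTG/7: at [296] ⇒ [3]
  DwuVI (ATATAATT, off=7): no sites
  GruIII (ACGCT, off=5): no sites

All cut coordinates (distinct, sorted): [3]

Fragment lengths:
  3→3 (wrap): 300-3+3 = 300 bp

[300]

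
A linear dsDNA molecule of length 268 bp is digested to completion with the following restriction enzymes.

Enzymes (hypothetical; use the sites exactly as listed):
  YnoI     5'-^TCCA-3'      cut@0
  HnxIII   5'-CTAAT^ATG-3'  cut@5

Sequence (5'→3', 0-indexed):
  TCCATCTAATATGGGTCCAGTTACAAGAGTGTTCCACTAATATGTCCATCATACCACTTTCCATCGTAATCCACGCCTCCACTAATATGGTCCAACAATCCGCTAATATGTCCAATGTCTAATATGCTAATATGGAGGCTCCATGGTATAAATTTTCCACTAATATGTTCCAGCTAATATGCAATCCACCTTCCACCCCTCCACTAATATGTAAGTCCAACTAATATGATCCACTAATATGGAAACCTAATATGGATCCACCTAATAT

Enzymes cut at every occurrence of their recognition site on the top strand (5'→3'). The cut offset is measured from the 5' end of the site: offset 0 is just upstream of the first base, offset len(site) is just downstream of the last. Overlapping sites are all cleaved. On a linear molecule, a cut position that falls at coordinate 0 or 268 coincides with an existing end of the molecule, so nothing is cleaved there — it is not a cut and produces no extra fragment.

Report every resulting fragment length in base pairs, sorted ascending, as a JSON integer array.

Per-enzyme occurrences:
  YnoI TCCA/0: at [0, 15, 32, 44, 59, 69, 77, 90, 110, 139, 155, 168, 184, 191, 199, 215, 229, 256] ⇒ [15, 32, 44, 59, 69, 77, 90, 110, 139, 155, 168, 184, 191, 199, 215, 229, 256] (position 0 is a terminus of the linear molecule — no cut)
  HnxIII CTAATATG/5: at [5, 36, 81, 102, 118, 126, 159, 173, 203, 220, 233, 246] ⇒ [10, 41, 86, 107, 123, 131, 164, 178, 208, 225, 238, 251]

All cut coordinates (distinct, sorted): [10, 15, 32, 41, 44, 59, 69, 77, 86, 90, 107, 110, 123, 131, 139, 155, 164, 168, 178, 184, 191, 199, 208, 215, 225, 229, 238, 251, 256]

Fragment lengths:
  [0,10): 10 bp
  [10,15): 5 bp
  [15,32): 17 bp
  [32,41): 9 bp
  [41,44): 3 bp
  [44,59): 15 bp
  [59,69): 10 bp
  [69,77): 8 bp
  [77,86): 9 bp
  [86,90): 4 bp
  [90,107): 17 bp
  [107,110): 3 bp
  [110,123): 13 bp
  [123,131): 8 bp
  [131,139): 8 bp
  [139,155): 16 bp
  [155,164): 9 bp
  [164,168): 4 bp
  [168,178): 10 bp
  [178,184): 6 bp
  [184,191): 7 bp
  [191,199): 8 bp
  [199,208): 9 bp
  [208,215): 7 bp
  [215,225): 10 bp
  [225,229): 4 bp
  [229,238): 9 bp
  [238,251): 13 bp
  [251,256): 5 bp
  [256,268): 12 bp

[3,3,4,4,4,5,5,6,7,7,8,8,8,8,9,9,9,9,9,10,10,10,10,12,13,13,15,16,17,17]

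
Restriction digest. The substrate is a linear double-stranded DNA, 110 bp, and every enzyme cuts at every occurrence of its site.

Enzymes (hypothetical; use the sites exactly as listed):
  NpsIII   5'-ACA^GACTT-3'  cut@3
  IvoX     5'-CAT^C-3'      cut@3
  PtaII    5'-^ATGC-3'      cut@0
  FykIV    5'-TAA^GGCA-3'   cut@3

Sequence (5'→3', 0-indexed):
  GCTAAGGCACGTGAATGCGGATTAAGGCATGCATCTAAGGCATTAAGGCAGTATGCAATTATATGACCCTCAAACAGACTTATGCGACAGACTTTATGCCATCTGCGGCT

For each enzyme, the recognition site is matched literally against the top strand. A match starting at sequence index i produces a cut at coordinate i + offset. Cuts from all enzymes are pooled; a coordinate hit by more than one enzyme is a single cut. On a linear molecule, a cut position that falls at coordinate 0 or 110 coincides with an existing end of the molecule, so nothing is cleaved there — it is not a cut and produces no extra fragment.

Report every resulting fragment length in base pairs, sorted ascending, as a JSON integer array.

Per-enzyme occurrences:
  NpsIII (ACAGACTT, off=3): starts [73, 86] → cuts [76, 89]
  IvoX (CATC, off=3): starts [31, 99] → cuts [34, 102]
  PtaII (ATGC, off=0): starts [14, 28, 52, 81, 95] → cuts [14, 28, 52, 81, 95]
  FykIV (TAAGGCA, off=3): starts [2, 22, 35, 43] → cuts [5, 25, 38, 46]

All cut coordinates (distinct, sorted): [5, 14, 25, 28, 34, 38, 46, 52, 76, 81, 89, 95, 102]

Fragments:
  [0,5): 5 bp
  [5,14): 9 bp
  [14,25): 11 bp
  [25,28): 3 bp
  [28,34): 6 bp
  [34,38): 4 bp
  [38,46): 8 bp
  [46,52): 6 bp
  [52,76): 24 bp
  [76,81): 5 bp
  [81,89): 8 bp
  [89,95): 6 bp
  [95,102): 7 bp
  [102,110): 8 bp

[3,4,5,5,6,6,6,7,8,8,8,9,11,24]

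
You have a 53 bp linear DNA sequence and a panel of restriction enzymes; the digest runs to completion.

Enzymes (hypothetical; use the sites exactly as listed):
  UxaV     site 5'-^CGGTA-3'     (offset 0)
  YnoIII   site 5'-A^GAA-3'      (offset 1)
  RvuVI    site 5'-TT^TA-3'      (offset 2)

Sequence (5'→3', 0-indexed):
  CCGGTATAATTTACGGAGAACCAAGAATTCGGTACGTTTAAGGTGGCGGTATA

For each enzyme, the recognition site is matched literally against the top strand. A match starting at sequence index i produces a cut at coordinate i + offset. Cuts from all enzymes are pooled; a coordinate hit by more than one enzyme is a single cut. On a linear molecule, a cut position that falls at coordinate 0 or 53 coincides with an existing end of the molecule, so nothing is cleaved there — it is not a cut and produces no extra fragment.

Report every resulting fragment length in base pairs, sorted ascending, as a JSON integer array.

Site scan:
  UxaV CGGTA/0: at [1, 29, 46] ⇒ [1, 29, 46]
  YnoIII AGAA/1: at [16, 23] ⇒ [17, 24]
  RvuVI TTTA/2: at [9, 36] ⇒ [11, 38]

Pooled cuts: [1, 11, 17, 24, 29, 38, 46]

Fragments:
  [0,1): 1 bp
  [1,11): 10 bp
  [11,17): 6 bp
  [17,24): 7 bp
  [24,29): 5 bp
  [29,38): 9 bp
  [38,46): 8 bp
  [46,53): 7 bp

[1,5,6,7,7,8,9,10]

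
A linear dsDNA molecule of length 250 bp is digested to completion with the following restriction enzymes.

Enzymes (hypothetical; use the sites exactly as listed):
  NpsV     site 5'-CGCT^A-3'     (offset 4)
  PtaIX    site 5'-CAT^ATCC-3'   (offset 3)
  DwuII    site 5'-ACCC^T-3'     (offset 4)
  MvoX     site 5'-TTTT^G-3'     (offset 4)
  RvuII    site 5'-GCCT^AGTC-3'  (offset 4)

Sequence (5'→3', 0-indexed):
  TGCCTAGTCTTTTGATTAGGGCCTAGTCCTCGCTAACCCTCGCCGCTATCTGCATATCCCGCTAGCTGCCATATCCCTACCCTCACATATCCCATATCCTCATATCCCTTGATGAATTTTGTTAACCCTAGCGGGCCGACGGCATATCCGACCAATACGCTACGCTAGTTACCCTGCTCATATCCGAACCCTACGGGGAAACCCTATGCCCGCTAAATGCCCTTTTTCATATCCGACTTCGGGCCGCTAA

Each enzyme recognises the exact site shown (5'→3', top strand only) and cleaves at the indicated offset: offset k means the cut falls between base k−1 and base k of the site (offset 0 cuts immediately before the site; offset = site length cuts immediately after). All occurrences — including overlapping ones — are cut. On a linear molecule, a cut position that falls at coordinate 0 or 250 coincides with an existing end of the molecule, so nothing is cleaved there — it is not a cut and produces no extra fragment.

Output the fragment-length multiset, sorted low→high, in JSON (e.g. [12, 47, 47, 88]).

Scan for sites:
  NpsV (CGCTA, off=4): starts [30, 43, 59, 157, 162, 210, 244] → cuts [34, 47, 63, 161, 166, 214, 248]
  PtaIX (CATATCC, off=3): starts [52, 69, 85, 92, 100, 142, 178, 227] → cuts [55, 72, 88, 95, 103, 145, 181, 230]
  DwuII (ACCCT, off=4): starts [35, 78, 124, 170, 187, 200] → cuts [39, 82, 128, 174, 191, 204]
  MvoX (TTTTG, off=4): starts [9, 116] → cuts [13, 120]
  RvuII (GCCTAGTC, off=4): starts [1, 20] → cuts [5, 24]

All cut coordinates (distinct, sorted): [5, 13, 24, 34, 39, 47, 55, 63, 72, 82, 88, 95, 103, 120, 128, 145, 161, 166, 174, 181, 191, 204, 214, 230, 248]

Fragments:
  [0,5): 5 bp
  [5,13): 8 bp
  [13,24): 11 bp
  [24,34): 10 bp
  [34,39): 5 bp
  [39,47): 8 bp
  [47,55): 8 bp
  [55,63): 8 bp
  [63,72): 9 bp
  [72,82): 10 bp
  [82,88): 6 bp
  [88,95): 7 bp
  [95,103): 8 bp
  [103,120): 17 bp
  [120,128): 8 bp
  [128,145): 17 bp
  [145,161): 16 bp
  [161,166): 5 bp
  [166,174): 8 bp
  [174,181): 7 bp
  [181,191): 10 bp
  [191,204): 13 bp
  [204,214): 10 bp
  [214,230): 16 bp
  [230,248): 18 bp
  [248,250): 2 bp

[2,5,5,5,6,7,7,8,8,8,8,8,8,8,9,10,10,10,10,11,13,16,16,17,17,18]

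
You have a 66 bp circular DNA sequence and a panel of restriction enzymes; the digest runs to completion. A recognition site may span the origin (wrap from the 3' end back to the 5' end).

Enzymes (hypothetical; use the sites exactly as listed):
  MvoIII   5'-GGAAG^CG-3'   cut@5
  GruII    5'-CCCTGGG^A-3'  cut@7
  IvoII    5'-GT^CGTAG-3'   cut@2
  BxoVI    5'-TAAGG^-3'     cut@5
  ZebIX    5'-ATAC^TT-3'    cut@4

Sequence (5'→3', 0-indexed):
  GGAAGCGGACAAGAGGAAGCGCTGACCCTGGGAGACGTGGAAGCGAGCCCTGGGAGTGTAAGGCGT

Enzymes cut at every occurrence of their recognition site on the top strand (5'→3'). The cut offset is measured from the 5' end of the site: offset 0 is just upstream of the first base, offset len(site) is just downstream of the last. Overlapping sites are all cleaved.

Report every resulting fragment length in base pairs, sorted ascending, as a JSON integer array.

Per-enzyme occurrences:
  MvoIII GGAAGCG/5: at [0, 14, 38] ⇒ [5, 19, 43]
  GruII CCCTGGGA/7: at [25, 47] ⇒ [32, 54]
  IvoII (GTCGTAG, off=2): no sites
  BxoVI TAAGG/5: at [58] ⇒ [63]
  ZebIX (ATACTT, off=4): no sites

All cut coordinates (distinct, sorted): [5, 19, 32, 43, 54, 63]

Fragment lengths:
  5→19: 14 bp
  19→32: 13 bp
  32→43: 11 bp
  43→54: 11 bp
  54→63: 9 bp
  63→5 (wrap): 66-63+5 = 8 bp

[8,9,11,11,13,14]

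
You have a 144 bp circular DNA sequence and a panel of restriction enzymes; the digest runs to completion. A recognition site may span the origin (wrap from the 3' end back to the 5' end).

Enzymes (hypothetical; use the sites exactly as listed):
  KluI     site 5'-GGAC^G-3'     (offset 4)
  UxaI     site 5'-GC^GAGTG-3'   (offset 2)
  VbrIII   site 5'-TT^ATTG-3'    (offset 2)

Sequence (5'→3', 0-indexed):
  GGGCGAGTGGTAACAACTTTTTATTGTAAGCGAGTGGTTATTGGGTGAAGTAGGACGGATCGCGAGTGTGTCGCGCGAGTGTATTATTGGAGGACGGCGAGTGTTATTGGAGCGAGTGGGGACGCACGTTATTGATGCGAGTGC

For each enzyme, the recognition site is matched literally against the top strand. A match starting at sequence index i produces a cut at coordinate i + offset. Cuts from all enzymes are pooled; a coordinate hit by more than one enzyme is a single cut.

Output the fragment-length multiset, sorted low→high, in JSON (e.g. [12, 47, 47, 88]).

Scan for sites:
  KluI GGACG/4: at [52, 91, 119] ⇒ [56, 95, 123]
  UxaI GCGAGTG/2: at [2, 29, 61, 74, 96, 111, 136] ⇒ [4, 31, 63, 76, 98, 113, 138]
  VbrIII TTATTG/2: at [20, 37, 83, 103, 128] ⇒ [22, 39, 85, 105, 130]

All cut coordinates (distinct, sorted): [4, 22, 31, 39, 56, 63, 76, 85, 95, 98, 105, 113, 123, 130, 138]

Fragments:
  4→22: 18 bp
  22→31: 9 bp
  31→39: 8 bp
  39→56: 17 bp
  56→63: 7 bp
  63→76: 13 bp
  76→85: 9 bp
  85→95: 10 bp
  95→98: 3 bp
  98→105: 7 bp
  105→113: 8 bp
  113→123: 10 bp
  123→130: 7 bp
  130→138: 8 bp
  138→4 (wrap): 144-138+4 = 10 bp

[3,7,7,7,8,8,8,9,9,10,10,10,13,17,18]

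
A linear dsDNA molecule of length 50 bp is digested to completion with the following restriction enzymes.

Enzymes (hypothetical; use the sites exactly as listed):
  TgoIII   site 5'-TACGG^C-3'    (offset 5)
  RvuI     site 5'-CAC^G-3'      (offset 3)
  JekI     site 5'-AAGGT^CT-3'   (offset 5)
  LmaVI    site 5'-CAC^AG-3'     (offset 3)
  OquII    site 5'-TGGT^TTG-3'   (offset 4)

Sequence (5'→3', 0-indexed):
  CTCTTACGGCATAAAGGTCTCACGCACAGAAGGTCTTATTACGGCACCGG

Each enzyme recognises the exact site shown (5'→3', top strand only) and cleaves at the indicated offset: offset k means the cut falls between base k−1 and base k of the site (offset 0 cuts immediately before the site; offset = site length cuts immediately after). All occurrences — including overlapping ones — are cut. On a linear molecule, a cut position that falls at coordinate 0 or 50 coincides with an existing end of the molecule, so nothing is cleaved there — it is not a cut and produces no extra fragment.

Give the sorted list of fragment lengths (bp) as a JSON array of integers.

[4,5,6,7,9,9,10]

Scan for sites:
  TgoIII (TACGGC, off=5): starts [4, 39] → cuts [9, 44]
  RvuI (CACG, off=3): starts [20] → cuts [23]
  JekI (AAGGTCT, off=5): starts [13, 29] → cuts [18, 34]
  LmaVI (CACAG, off=3): starts [24] → cuts [27]
  OquII (TGGTTTG, off=4): no sites

Pooled cuts: [9, 18, 23, 27, 34, 44]

Fragments:
  [0,9): 9 bp
  [9,18): 9 bp
  [18,23): 5 bp
  [23,27): 4 bp
  [27,34): 7 bp
  [34,44): 10 bp
  [44,50): 6 bp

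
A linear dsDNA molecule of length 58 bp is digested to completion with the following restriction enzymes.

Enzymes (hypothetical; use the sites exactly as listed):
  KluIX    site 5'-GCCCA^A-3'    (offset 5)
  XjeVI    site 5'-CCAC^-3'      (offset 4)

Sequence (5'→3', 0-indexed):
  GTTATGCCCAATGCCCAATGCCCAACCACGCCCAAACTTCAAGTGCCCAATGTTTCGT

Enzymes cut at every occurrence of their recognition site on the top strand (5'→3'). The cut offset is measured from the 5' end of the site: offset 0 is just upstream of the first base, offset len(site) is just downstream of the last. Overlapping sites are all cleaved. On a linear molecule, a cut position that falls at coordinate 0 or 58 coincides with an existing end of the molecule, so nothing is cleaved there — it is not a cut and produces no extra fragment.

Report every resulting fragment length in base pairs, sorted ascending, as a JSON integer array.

Per-enzyme occurrences:
  KluIX (GCCCAA, off=5): starts [5, 12, 19, 29, 44] → cuts [10, 17, 24, 34, 49]
  XjeVI (CCAC, off=4): starts [25] → cuts [29]

Pooled cuts: [10, 17, 24, 29, 34, 49]

Fragments:
  [0,10): 10 bp
  [10,17): 7 bp
  [17,24): 7 bp
  [24,29): 5 bp
  [29,34): 5 bp
  [34,49): 15 bp
  [49,58): 9 bp

[5,5,7,7,9,10,15]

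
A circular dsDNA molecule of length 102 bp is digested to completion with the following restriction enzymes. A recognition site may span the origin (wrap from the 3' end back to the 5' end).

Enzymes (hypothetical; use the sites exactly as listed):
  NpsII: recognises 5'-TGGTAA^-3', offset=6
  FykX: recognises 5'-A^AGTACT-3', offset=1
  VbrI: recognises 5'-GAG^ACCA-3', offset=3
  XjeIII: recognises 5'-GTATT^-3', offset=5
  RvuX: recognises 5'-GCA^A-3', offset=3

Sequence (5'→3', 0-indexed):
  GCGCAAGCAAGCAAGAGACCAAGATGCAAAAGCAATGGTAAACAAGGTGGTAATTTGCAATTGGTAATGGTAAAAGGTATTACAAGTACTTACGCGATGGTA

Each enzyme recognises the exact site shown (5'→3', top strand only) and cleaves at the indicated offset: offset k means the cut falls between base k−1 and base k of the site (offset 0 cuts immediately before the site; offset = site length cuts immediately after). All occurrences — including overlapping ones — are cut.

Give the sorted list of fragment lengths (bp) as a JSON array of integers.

[3,4,4,4,6,6,6,7,8,8,11,12,23]

Scan for sites:
  NpsII TGGTAA/6: at [35, 47, 61, 67] ⇒ [41, 53, 67, 73]
  FykX AAGTACT/1: at [83] ⇒ [84]
  VbrI GAGACCA/3: at [14] ⇒ [17]
  XjeIII GTATT/5: at [76] ⇒ [81]
  RvuX GCAA/3: at [2, 6, 10, 25, 31, 56] ⇒ [5, 9, 13, 28, 34, 59]

All cut coordinates (distinct, sorted): [5, 9, 13, 17, 28, 34, 41, 53, 59, 67, 73, 81, 84]

Fragments:
  5→9: 4 bp
  9→13: 4 bp
  13→17: 4 bp
  17→28: 11 bp
  28→34: 6 bp
  34→41: 7 bp
  41→53: 12 bp
  53→59: 6 bp
  59→67: 8 bp
  67→73: 6 bp
  73→81: 8 bp
  81→84: 3 bp
  84→5 (wrap): 102-84+5 = 23 bp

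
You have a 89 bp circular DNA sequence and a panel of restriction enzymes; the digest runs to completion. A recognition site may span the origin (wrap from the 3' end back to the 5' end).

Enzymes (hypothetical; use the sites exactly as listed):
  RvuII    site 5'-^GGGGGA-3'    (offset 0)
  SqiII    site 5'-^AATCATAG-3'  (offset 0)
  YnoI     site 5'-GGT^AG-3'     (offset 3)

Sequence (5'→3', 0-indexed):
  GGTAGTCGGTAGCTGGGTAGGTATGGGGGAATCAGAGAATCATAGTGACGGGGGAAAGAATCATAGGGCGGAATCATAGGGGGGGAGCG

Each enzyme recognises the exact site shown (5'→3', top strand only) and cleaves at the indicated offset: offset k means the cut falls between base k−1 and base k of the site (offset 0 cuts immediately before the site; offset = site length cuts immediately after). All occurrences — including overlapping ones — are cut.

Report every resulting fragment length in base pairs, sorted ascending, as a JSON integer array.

[6,7,8,9,9,12,12,13,13]

Site scan:
  RvuII (GGGGGA, off=0): starts [24, 49, 80] → cuts [24, 49, 80]
  SqiII (AATCATAG, off=0): starts [37, 58, 71] → cuts [37, 58, 71]
  YnoI (GGTAG, off=3): starts [0, 7, 15] → cuts [3, 10, 18]

All cut coordinates (distinct, sorted): [3, 10, 18, 24, 37, 49, 58, 71, 80]

Fragment lengths:
  3→10: 7 bp
  10→18: 8 bp
  18→24: 6 bp
  24→37: 13 bp
  37→49: 12 bp
  49→58: 9 bp
  58→71: 13 bp
  71→80: 9 bp
  80→3 (wrap): 89-80+3 = 12 bp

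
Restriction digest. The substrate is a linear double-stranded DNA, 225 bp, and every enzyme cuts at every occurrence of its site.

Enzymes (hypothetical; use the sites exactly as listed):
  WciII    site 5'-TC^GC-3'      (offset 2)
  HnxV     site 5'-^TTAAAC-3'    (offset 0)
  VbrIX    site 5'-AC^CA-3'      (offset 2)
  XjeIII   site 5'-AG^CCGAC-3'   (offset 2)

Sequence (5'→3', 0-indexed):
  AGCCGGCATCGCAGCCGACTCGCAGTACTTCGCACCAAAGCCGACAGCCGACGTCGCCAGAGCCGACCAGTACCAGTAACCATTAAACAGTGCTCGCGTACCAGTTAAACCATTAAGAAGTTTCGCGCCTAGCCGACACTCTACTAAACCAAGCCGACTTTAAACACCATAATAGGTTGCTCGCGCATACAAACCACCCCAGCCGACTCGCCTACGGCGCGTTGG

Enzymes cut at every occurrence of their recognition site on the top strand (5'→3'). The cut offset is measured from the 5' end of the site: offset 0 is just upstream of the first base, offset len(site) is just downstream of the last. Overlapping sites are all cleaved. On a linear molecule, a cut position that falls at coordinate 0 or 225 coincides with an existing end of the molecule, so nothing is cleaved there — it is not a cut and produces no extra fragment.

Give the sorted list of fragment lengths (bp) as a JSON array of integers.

Site scan:
  WciII (TCGC, off=2): starts [8, 19, 29, 53, 93, 122, 180, 207] → cuts [10, 21, 31, 55, 95, 124, 182, 209]
  HnxV (TTAAAC, off=0): starts [82, 104, 159] → cuts [82, 104, 159]
  VbrIX (ACCA, off=2): starts [33, 65, 71, 78, 99, 108, 147, 165, 192] → cuts [35, 67, 73, 80, 101, 110, 149, 167, 194]
  XjeIII (AGCCGAC, off=2): starts [12, 38, 45, 60, 130, 151, 200] → cuts [14, 40, 47, 62, 132, 153, 202]

All cut coordinates (distinct, sorted): [10, 14, 21, 31, 35, 40, 47, 55, 62, 67, 73, 80, 82, 95, 101, 104, 110, 124, 132, 149, 153, 159, 167, 182, 194, 202, 209]

Fragment lengths:
  [0,10): 10 bp
  [10,14): 4 bp
  [14,21): 7 bp
  [21,31): 10 bp
  [31,35): 4 bp
  [35,40): 5 bp
  [40,47): 7 bp
  [47,55): 8 bp
  [55,62): 7 bp
  [62,67): 5 bp
  [67,73): 6 bp
  [73,80): 7 bp
  [80,82): 2 bp
  [82,95): 13 bp
  [95,101): 6 bp
  [101,104): 3 bp
  [104,110): 6 bp
  [110,124): 14 bp
  [124,132): 8 bp
  [132,149): 17 bp
  [149,153): 4 bp
  [153,159): 6 bp
  [159,167): 8 bp
  [167,182): 15 bp
  [182,194): 12 bp
  [194,202): 8 bp
  [202,209): 7 bp
  [209,225): 16 bp

[2,3,4,4,4,5,5,6,6,6,6,7,7,7,7,7,8,8,8,8,10,10,12,13,14,15,16,17]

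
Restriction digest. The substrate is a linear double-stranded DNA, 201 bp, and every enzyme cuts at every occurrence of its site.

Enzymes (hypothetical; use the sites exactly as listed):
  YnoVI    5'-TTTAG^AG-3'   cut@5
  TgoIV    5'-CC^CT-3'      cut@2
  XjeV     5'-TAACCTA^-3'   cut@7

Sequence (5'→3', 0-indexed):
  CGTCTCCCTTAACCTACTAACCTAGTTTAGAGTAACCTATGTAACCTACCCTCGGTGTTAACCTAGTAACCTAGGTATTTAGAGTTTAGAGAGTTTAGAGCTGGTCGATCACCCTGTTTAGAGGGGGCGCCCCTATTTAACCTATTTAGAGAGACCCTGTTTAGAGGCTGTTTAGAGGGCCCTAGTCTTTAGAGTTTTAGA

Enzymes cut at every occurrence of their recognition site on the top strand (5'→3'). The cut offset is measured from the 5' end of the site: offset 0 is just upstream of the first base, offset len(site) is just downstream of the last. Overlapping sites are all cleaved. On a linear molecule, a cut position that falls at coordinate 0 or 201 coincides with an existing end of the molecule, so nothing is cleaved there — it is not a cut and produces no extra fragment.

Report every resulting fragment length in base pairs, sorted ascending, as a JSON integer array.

[2,5,6,6,7,7,7,8,8,8,8,9,9,9,9,9,9,11,11,11,12,15,15]

Scan for sites:
  YnoVI (TTTAGAG, off=5): starts [25, 77, 84, 93, 116, 144, 159, 170, 187] → cuts [30, 82, 89, 98, 121, 149, 164, 175, 192]
  TgoIV (CCCT, off=2): starts [5, 48, 111, 130, 154, 179] → cuts [7, 50, 113, 132, 156, 181]
  XjeV (TAACCTA, off=7): starts [9, 17, 32, 41, 58, 66, 137] → cuts [16, 24, 39, 48, 65, 73, 144]

Pooled cuts: [7, 16, 24, 30, 39, 48, 50, 65, 73, 82, 89, 98, 113, 121, 132, 144, 149, 156, 164, 175, 181, 192]

Fragments:
  [0,7): 7 bp
  [7,16): 9 bp
  [16,24): 8 bp
  [24,30): 6 bp
  [30,39): 9 bp
  [39,48): 9 bp
  [48,50): 2 bp
  [50,65): 15 bp
  [65,73): 8 bp
  [73,82): 9 bp
  [82,89): 7 bp
  [89,98): 9 bp
  [98,113): 15 bp
  [113,121): 8 bp
  [121,132): 11 bp
  [132,144): 12 bp
  [144,149): 5 bp
  [149,156): 7 bp
  [156,164): 8 bp
  [164,175): 11 bp
  [175,181): 6 bp
  [181,192): 11 bp
  [192,201): 9 bp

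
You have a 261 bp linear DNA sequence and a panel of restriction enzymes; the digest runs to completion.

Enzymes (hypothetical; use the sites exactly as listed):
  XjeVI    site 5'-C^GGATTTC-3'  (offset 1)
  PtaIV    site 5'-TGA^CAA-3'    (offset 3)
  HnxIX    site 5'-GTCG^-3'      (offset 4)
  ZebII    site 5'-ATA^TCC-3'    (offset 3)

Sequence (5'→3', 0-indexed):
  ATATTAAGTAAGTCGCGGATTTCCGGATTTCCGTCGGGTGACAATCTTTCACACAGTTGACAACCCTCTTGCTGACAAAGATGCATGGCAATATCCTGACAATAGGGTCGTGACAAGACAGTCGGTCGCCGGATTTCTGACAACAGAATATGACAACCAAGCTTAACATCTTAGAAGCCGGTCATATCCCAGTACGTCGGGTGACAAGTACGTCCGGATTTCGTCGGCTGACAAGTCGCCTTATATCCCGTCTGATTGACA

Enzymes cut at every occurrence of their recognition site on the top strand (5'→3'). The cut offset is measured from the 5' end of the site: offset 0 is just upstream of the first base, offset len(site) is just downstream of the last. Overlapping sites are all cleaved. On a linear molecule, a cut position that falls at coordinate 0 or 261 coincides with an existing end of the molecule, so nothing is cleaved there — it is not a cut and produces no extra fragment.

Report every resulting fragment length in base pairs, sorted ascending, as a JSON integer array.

[1,2,3,4,5,5,5,6,7,7,8,10,11,11,11,11,12,13,13,15,15,16,18,19,33]

Per-enzyme occurrences:
  XjeVI (CGGATTTC, off=1): starts [15, 23, 129, 214] → cuts [16, 24, 130, 215]
  PtaIV (TGACAA, off=3): starts [38, 57, 72, 96, 110, 137, 150, 201, 228] → cuts [41, 60, 75, 99, 113, 140, 153, 204, 231]
  HnxIX (GTCG, off=4): starts [11, 32, 106, 120, 124, 195, 222, 234] → cuts [15, 36, 110, 124, 128, 199, 226, 238]
  ZebII (ATATCC, off=3): starts [90, 183, 242] → cuts [93, 186, 245]

All cut coordinates (distinct, sorted): [15, 16, 24, 36, 41, 60, 75, 93, 99, 110, 113, 124, 128, 130, 140, 153, 186, 199, 204, 215, 226, 231, 238, 245]

Fragment lengths:
  [0,15): 15 bp
  [15,16): 1 bp
  [16,24): 8 bp
  [24,36): 12 bp
  [36,41): 5 bp
  [41,60): 19 bp
  [60,75): 15 bp
  [75,93): 18 bp
  [93,99): 6 bp
  [99,110): 11 bp
  [110,113): 3 bp
  [113,124): 11 bp
  [124,128): 4 bp
  [128,130): 2 bp
  [130,140): 10 bp
  [140,153): 13 bp
  [153,186): 33 bp
  [186,199): 13 bp
  [199,204): 5 bp
  [204,215): 11 bp
  [215,226): 11 bp
  [226,231): 5 bp
  [231,238): 7 bp
  [238,245): 7 bp
  [245,261): 16 bp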